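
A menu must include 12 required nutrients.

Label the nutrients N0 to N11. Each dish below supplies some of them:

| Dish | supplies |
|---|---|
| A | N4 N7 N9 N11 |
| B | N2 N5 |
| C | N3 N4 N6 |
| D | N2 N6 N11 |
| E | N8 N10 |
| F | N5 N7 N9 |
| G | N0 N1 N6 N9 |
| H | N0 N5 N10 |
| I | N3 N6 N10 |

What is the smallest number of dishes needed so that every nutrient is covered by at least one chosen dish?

C and D and E and F and G together: C ∪ D ∪ E ∪ F ∪ G = {N0, N1, N2, N3, N4, N5, N6, N7, N8, N9, N10, N11} — every nutrient is covered.
No 4 of the 9 dishes cover everything (all 126 combinations miss at least one nutrient), so 5 is optimal.

5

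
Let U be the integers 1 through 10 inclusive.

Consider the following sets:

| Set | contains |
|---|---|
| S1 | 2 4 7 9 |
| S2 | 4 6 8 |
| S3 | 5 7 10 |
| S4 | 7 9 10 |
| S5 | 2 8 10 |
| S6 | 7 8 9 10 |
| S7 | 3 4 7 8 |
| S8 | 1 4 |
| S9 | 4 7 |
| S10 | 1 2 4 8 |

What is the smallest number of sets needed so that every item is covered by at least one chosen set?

S1 and S2 and S3 and S7 and S8 together: S1 ∪ S2 ∪ S3 ∪ S7 ∪ S8 = {1, 2, 3, 4, 5, 6, 7, 8, 9, 10} — every item is covered.
No 4 of the 10 sets cover everything (all 210 combinations miss at least one item), so 5 is optimal.

5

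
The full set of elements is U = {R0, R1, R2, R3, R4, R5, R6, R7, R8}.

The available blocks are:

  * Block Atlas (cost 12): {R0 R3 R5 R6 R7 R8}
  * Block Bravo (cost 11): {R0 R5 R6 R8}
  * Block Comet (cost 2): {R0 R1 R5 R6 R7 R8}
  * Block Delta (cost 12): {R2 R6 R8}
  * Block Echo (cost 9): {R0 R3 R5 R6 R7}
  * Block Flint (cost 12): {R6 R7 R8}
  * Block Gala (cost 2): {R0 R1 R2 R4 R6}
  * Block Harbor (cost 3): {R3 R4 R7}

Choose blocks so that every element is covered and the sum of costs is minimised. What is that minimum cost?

7

Comet, Gala, Harbor together cover every element (Comet ∪ Gala ∪ Harbor = {R0, R1, R2, R3, R4, R5, R6, R7, R8}); total cost 2 + 2 + 3 = 7.
No covering selection has total cost below 7.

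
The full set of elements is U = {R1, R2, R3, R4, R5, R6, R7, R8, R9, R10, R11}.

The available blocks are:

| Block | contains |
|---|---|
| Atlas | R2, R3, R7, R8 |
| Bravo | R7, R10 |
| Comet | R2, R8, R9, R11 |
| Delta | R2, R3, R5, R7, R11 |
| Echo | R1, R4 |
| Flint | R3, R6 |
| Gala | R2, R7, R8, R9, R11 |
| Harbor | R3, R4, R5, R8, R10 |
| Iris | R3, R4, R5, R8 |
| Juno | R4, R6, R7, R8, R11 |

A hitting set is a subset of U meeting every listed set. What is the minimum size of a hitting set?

4

H = {R1, R3, R8, R10} meets every block (each contains at least one member of H), and |H| = 4.
The blocks Bravo, Comet, Echo, Flint are pairwise disjoint, so any hitting set needs a separate element for each — at least 4. Hence 4 is optimal.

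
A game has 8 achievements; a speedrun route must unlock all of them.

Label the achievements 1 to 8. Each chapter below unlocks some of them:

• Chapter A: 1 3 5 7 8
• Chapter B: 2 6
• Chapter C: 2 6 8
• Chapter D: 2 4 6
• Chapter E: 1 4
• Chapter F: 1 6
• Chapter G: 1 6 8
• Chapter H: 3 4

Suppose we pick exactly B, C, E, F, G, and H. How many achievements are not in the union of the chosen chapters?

Union of B, C, E, F, G, H = {1, 2, 3, 4, 6, 8}.
Not covered: 5, 7 — 2 achievements.

2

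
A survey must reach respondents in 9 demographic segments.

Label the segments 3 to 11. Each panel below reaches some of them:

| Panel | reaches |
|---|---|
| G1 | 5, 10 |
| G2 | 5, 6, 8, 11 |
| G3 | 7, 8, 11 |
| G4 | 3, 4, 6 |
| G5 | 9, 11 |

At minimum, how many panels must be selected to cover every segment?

4

G1 and G3 and G4 and G5 together: G1 ∪ G3 ∪ G4 ∪ G5 = {3, 4, 5, 6, 7, 8, 9, 10, 11} — every segment is covered.
Only G5 contains 9, so G5 is forced; the remaining 7 segments need at least 3 more panels (each remaining panel adds at most 3) — so at least 4 panels are needed, and 4 is optimal.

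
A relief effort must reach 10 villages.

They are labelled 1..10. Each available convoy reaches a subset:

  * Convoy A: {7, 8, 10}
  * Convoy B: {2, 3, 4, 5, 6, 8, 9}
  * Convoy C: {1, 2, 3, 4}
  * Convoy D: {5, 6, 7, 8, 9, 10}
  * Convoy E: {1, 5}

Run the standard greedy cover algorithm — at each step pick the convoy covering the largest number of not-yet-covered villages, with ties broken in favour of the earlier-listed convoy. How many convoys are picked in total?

3

Greedy: pick B (covers 7 new) → pick A (covers 2 new) → pick C (covers 1 new). Total picks: 3.
(The true minimum cover uses only 2 convoys, so greedy is not optimal here.)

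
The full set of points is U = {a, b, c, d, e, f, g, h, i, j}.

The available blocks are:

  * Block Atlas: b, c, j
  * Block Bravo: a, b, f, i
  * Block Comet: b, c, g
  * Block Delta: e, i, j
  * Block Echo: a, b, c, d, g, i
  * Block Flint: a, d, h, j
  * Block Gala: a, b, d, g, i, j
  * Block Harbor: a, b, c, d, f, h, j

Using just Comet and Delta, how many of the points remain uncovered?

4

Union of Comet, Delta = {b, c, e, g, i, j}.
Not covered: a, d, f, h — 4 points.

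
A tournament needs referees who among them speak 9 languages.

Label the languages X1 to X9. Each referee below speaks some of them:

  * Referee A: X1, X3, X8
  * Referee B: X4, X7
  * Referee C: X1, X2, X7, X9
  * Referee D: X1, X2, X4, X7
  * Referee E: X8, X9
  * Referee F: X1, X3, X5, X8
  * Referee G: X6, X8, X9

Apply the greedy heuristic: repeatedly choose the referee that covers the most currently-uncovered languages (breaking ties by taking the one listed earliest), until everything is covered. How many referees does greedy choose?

Greedy: pick C (covers 4 new) → pick F (covers 3 new) → pick B (covers 1 new) → pick G (covers 1 new). Total picks: 4.
(The true minimum cover uses only 3 referees, so greedy is not optimal here.)

4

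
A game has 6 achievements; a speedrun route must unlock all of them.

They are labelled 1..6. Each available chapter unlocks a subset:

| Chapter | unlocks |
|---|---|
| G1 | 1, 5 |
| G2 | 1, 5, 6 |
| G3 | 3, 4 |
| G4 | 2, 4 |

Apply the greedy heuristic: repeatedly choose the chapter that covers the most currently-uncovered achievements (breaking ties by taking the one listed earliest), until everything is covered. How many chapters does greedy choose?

3

Greedy: pick G2 (covers 3 new) → pick G3 (covers 2 new) → pick G4 (covers 1 new). Total picks: 3.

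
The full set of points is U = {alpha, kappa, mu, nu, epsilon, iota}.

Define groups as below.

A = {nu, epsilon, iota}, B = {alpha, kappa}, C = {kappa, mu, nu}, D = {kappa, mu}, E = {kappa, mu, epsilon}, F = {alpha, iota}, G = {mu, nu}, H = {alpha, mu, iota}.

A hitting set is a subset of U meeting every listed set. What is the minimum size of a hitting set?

3

The 3 points {alpha, mu, nu} hit every group.
No choice of 2 points meets every group, so 3 is the minimum.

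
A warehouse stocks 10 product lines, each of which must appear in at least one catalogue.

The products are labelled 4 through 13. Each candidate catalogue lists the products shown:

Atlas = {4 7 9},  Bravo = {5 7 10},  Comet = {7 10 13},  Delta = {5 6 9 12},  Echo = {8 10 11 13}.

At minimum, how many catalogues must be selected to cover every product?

Take {Atlas, Delta, Echo}. Their union is {4, 5, 6, 7, 8, 9, 10, 11, 12, 13}, which is all 10 products.
Each catalogue has at most 4 products, and 2·4 = 8 < 10 — so at least 3 catalogues are needed, and 3 is optimal.

3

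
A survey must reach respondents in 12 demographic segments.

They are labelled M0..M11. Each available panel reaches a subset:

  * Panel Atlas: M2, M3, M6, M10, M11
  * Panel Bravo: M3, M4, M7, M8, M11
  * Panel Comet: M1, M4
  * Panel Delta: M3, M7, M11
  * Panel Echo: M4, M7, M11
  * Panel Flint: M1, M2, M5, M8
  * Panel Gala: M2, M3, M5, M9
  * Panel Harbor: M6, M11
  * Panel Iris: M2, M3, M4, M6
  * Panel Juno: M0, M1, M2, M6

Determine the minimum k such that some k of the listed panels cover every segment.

Take {Atlas, Bravo, Gala, Juno}. Their union is {M0, M1, M2, M3, M4, M5, M6, M7, M8, M9, M10, M11}, which is all 12 segments.
Only Atlas contains M10, so Atlas is forced; the remaining 7 segments need at least 3 more panels (each remaining panel adds at most 3) — so at least 4 panels are needed, and 4 is optimal.

4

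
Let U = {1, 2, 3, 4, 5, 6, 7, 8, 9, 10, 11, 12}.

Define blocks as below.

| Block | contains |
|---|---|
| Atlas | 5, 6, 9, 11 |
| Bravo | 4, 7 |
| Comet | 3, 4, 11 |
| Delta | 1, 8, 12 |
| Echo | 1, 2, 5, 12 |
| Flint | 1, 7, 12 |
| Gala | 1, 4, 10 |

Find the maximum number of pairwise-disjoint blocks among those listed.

Atlas, Bravo, Delta are pairwise disjoint (Atlas={5,6,9,11}; Bravo={4,7}; Delta={1,8,12}).
Every remaining block overlaps one of these, and no 4 of the listed blocks are pairwise disjoint, so 3 is the maximum.

3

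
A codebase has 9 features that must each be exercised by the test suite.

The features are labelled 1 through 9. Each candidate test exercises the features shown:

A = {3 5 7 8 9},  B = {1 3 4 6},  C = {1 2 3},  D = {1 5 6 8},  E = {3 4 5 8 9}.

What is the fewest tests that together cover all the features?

3

Take {A, B, C}. Their union is {1, 2, 3, 4, 5, 6, 7, 8, 9}, which is all 9 features.
Only C contains 2, so C is forced; the remaining 6 features need at least 2 more tests (each remaining test adds at most 4) — so at least 3 tests are needed, and 3 is optimal.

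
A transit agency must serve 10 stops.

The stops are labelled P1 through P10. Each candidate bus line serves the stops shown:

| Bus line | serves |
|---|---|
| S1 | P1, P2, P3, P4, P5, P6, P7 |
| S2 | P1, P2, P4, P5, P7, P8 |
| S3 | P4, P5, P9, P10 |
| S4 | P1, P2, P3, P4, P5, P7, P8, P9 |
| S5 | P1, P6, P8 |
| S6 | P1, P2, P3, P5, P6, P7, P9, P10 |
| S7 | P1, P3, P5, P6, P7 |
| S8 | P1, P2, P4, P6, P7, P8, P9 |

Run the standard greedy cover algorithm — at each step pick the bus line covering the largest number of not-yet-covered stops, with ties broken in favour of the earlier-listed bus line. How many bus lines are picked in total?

Greedy: pick S4 (covers 8 new) → pick S6 (covers 2 new). Total picks: 2.

2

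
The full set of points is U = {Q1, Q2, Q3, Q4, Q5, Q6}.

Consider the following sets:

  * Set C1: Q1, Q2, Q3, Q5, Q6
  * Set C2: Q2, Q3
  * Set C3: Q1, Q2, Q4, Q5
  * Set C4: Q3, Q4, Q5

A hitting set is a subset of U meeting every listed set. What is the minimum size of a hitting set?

2

Take H = {Q2, Q3}. Each listed set contains at least one of these, so H is a hitting set of size 2.
No single point lies in every set, so at least 2 are needed and 2 is optimal.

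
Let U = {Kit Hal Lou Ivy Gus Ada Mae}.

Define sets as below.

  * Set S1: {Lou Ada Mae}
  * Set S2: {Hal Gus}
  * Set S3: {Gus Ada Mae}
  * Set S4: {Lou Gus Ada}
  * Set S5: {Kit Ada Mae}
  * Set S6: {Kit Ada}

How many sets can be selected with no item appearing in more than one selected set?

2

S1, S2 are pairwise disjoint (S1={Lou,Ada,Mae}; S2={Hal,Gus}).
Every remaining set overlaps one of these, and no 3 of the listed sets are pairwise disjoint, so 2 is the maximum.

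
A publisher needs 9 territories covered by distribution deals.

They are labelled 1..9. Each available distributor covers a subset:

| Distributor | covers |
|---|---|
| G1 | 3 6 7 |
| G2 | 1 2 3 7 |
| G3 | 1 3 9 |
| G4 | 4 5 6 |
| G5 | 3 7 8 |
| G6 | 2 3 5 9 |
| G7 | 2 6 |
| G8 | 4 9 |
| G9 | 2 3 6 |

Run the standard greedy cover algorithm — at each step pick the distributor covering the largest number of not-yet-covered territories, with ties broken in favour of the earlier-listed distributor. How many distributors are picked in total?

4

Greedy: pick G2 (covers 4 new) → pick G4 (covers 3 new) → pick G3 (covers 1 new) → pick G5 (covers 1 new). Total picks: 4.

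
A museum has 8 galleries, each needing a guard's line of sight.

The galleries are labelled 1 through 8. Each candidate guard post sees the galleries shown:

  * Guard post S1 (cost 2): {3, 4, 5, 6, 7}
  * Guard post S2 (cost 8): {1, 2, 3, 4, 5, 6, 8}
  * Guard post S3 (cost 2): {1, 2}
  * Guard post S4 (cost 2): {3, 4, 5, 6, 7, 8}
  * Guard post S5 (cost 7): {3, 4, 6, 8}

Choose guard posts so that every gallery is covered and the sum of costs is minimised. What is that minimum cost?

S3, S4 together cover every gallery (S3 ∪ S4 = {1, 2, 3, 4, 5, 6, 7, 8}); total cost 2 + 2 = 4.
No covering selection has total cost below 4.

4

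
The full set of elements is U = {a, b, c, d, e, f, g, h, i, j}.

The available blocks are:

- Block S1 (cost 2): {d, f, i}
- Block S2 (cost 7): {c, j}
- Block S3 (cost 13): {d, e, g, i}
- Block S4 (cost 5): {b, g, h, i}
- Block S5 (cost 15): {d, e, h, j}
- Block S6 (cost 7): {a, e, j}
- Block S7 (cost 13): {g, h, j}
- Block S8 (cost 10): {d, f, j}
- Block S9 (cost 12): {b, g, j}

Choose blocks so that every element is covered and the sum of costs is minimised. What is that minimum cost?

21

S1, S2, S4, S6 together cover every element (S1 ∪ S2 ∪ S4 ∪ S6 = {a, b, c, d, e, f, g, h, i, j}); total cost 2 + 7 + 5 + 7 = 21.
No covering selection has total cost below 21.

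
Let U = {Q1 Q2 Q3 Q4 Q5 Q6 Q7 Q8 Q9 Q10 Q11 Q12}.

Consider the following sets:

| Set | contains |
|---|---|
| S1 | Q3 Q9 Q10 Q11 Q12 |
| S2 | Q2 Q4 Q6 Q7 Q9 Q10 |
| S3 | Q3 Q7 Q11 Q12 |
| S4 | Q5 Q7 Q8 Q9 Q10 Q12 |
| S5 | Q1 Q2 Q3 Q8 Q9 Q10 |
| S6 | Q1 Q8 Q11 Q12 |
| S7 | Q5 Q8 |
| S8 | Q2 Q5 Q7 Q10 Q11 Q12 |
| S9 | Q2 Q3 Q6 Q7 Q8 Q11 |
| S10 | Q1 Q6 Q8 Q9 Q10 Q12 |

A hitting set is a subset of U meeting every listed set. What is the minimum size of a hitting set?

The 3 elements {Q7, Q8, Q12} hit every set.
No choice of 2 elements meets every set, so 3 is the minimum.

3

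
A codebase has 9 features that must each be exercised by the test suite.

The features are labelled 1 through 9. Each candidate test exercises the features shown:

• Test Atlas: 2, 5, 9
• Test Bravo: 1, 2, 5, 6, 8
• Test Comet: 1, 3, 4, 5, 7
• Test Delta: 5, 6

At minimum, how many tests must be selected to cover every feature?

Take {Atlas, Bravo, Comet}. Their union is {1, 2, 3, 4, 5, 6, 7, 8, 9}, which is all 9 features.
Only Comet contains 3, so Comet is forced; the remaining 4 features need at least 2 more tests (each remaining test adds at most 3) — so at least 3 tests are needed, and 3 is optimal.

3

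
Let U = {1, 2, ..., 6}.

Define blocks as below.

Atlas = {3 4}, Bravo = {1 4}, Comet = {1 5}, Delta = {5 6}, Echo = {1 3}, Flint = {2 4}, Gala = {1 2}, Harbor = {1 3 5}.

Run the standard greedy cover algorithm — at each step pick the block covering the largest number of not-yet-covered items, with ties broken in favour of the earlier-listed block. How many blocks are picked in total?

Greedy: pick Harbor (covers 3 new) → pick Flint (covers 2 new) → pick Delta (covers 1 new). Total picks: 3.

3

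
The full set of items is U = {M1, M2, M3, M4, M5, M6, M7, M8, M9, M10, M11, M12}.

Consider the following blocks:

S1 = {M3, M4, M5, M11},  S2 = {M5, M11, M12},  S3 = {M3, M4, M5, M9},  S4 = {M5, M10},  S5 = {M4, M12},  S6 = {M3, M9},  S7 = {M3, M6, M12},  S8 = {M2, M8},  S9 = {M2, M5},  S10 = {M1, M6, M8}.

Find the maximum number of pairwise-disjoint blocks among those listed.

4

S4, S5, S6, S10 are pairwise disjoint (S4={M5,M10}; S5={M4,M12}; S6={M3,M9}; S10={M1,M6,M8}).
Every remaining block overlaps one of these, and no 5 of the listed blocks are pairwise disjoint, so 4 is the maximum.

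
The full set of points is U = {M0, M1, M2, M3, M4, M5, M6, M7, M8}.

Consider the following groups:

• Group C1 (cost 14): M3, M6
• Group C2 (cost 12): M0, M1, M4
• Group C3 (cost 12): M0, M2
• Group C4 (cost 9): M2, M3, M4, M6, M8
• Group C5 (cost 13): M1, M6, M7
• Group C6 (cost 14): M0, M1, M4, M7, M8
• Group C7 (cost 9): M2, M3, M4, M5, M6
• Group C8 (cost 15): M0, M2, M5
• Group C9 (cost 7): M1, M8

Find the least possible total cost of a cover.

23

C6, C7 together cover every point (C6 ∪ C7 = {M0, M1, M2, M3, M4, M5, M6, M7, M8}); total cost 14 + 9 = 23.
The greedy pick C4, C6, C7 costs 32; no covering selection beats 23.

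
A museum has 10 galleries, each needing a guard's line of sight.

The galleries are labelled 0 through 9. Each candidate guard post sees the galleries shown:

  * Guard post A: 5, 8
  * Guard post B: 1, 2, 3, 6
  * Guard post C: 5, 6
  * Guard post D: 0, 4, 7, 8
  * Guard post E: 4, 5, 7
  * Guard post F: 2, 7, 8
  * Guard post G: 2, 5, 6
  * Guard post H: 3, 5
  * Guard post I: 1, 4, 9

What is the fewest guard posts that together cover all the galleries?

Take {B, D, H, I}. Their union is {0, 1, 2, 3, 4, 5, 6, 7, 8, 9}, which is all 10 galleries.
Only I contains 9, so I is forced; the remaining 7 galleries need at least 3 more guard posts (each remaining guard post adds at most 3) — so at least 4 guard posts are needed, and 4 is optimal.

4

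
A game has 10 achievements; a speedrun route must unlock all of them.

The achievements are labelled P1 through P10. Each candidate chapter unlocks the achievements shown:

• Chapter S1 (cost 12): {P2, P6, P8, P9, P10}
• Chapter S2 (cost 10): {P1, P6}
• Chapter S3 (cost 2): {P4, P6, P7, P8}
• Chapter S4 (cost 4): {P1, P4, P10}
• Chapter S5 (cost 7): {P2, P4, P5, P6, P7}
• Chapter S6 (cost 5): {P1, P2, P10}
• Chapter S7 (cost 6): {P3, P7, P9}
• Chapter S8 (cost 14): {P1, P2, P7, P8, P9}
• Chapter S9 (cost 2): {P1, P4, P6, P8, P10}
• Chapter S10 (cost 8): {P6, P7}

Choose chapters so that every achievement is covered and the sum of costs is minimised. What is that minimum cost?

15

S5, S7, S9 together cover every achievement (S5 ∪ S7 ∪ S9 = {P1, P2, P3, P4, P5, P6, P7, P8, P9, P10}); total cost 7 + 6 + 2 = 15.
The greedy pick S9, S3, S7, S5 costs 17; no covering selection beats 15.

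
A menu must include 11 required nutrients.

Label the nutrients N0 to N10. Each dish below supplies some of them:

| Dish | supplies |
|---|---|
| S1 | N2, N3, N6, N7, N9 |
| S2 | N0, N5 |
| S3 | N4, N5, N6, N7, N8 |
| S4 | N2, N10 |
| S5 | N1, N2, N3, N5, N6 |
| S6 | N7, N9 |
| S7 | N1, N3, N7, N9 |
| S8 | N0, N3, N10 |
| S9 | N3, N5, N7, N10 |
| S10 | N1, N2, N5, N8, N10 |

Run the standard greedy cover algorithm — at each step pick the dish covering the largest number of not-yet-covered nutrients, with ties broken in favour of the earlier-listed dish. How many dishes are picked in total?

4

Greedy: pick S1 (covers 5 new) → pick S10 (covers 4 new) → pick S2 (covers 1 new) → pick S3 (covers 1 new). Total picks: 4.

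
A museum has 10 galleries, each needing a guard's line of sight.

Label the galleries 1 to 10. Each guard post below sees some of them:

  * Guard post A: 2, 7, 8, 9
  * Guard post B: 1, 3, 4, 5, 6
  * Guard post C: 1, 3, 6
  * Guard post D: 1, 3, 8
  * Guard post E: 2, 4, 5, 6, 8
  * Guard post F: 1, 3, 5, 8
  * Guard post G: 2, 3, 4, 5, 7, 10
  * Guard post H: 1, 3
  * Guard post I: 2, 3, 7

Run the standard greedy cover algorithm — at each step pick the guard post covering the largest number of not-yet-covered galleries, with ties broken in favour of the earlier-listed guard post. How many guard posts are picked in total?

3

Greedy: pick G (covers 6 new) → pick A (covers 2 new) → pick B (covers 2 new). Total picks: 3.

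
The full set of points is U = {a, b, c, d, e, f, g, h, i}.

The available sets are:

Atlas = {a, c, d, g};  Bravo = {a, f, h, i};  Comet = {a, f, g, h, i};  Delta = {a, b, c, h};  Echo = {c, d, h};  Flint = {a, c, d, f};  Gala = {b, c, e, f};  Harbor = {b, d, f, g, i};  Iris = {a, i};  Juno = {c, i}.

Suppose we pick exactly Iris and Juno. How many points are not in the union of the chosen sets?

Union of Iris, Juno = {a, c, i}.
Not covered: b, d, e, f, g, h — 6 points.

6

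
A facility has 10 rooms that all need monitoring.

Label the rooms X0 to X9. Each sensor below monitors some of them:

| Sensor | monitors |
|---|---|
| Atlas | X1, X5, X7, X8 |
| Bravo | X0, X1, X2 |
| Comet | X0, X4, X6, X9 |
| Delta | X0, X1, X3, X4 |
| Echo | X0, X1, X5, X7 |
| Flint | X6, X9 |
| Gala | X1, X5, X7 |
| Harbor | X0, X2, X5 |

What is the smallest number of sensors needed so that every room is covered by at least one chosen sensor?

4

Take {Atlas, Bravo, Delta, Flint}. Their union is {X0, X1, X2, X3, X4, X5, X6, X7, X8, X9}, which is all 10 rooms.
No 3 of the 8 sensors cover everything (all 56 combinations miss at least one room), so 4 is optimal.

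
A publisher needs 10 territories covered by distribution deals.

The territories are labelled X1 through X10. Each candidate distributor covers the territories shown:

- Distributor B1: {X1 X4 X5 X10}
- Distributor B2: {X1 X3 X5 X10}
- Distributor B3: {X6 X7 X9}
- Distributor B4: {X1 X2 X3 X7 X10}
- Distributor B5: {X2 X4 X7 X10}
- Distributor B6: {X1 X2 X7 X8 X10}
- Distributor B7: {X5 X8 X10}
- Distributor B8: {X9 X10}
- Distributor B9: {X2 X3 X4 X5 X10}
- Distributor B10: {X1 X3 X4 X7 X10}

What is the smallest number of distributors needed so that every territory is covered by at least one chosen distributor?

B3 and B6 and B9 together: B3 ∪ B6 ∪ B9 = {X1, X2, X3, X4, X5, X6, X7, X8, X9, X10} — every territory is covered.
Only B3 contains X6, so B3 is forced; the remaining 7 territories need at least 2 more distributors (each remaining distributor adds at most 5) — so at least 3 distributors are needed, and 3 is optimal.

3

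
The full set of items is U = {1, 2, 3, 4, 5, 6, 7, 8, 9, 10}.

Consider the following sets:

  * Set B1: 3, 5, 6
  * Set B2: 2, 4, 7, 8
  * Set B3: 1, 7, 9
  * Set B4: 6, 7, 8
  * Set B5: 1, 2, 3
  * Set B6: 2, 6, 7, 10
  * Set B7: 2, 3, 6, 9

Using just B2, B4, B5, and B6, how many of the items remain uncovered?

2

Union of B2, B4, B5, B6 = {1, 2, 3, 4, 6, 7, 8, 10}.
Not covered: 5, 9 — 2 items.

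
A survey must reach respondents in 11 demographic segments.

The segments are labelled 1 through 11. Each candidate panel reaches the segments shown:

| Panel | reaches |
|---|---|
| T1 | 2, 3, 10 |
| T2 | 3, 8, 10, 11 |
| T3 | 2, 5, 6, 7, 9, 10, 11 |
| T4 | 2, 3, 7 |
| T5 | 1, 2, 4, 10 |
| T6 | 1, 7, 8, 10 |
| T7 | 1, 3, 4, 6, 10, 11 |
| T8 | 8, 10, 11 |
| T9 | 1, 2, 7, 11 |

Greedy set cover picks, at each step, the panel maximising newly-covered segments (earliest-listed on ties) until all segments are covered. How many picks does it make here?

Greedy: pick T3 (covers 7 new) → pick T7 (covers 3 new) → pick T2 (covers 1 new). Total picks: 3.

3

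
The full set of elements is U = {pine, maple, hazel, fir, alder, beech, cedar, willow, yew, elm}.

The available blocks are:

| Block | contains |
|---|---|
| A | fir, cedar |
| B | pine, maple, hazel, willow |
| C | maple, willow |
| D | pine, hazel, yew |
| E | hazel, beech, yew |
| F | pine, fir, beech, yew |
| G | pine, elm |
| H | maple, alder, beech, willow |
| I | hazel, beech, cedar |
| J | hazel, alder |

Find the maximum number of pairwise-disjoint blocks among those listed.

A, C, G, J are pairwise disjoint (A={fir,cedar}; C={maple,willow}; G={pine,elm}; J={hazel,alder}).
Every remaining block overlaps one of these, and no 5 of the listed blocks are pairwise disjoint, so 4 is the maximum.

4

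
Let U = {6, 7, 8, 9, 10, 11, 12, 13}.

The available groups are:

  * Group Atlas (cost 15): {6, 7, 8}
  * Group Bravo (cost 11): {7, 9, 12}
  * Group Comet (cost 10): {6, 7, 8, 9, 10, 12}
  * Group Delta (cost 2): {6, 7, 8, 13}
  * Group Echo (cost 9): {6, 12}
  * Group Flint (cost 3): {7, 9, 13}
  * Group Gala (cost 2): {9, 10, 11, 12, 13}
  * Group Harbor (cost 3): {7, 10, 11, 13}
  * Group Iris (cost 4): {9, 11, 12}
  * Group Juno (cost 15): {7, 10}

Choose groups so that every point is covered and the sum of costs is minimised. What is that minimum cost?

Delta, Gala together cover every point (Delta ∪ Gala = {6, 7, 8, 9, 10, 11, 12, 13}); total cost 2 + 2 = 4.
No covering selection has total cost below 4.

4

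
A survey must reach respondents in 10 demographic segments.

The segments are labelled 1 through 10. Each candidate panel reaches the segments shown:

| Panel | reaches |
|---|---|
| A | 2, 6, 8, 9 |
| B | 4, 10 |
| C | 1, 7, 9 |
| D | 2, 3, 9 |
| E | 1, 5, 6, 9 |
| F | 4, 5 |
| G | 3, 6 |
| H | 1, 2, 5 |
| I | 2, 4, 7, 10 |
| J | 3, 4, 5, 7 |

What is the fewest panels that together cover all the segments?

Take {A, D, H, I}. Their union is {1, 2, 3, 4, 5, 6, 7, 8, 9, 10}, which is all 10 segments.
No 3 of the 10 panels cover everything (all 120 combinations miss at least one segment), so 4 is optimal.

4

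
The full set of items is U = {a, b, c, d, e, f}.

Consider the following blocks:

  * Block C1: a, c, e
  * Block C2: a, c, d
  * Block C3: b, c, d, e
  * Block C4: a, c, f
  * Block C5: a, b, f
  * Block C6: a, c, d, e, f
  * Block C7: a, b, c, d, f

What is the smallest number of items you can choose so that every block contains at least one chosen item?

H = {c, f} meets every block (each contains at least one member of H), and |H| = 2.
No single item lies in every block, so at least 2 are needed and 2 is optimal.

2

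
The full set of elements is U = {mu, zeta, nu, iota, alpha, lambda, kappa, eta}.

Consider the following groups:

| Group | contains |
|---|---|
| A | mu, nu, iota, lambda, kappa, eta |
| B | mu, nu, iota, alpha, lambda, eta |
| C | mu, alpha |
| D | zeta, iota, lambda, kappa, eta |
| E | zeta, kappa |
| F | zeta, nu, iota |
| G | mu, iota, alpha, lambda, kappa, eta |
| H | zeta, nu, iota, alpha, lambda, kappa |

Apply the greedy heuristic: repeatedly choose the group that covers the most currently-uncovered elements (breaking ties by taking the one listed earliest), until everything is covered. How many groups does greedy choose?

Greedy: pick A (covers 6 new) → pick H (covers 2 new). Total picks: 2.

2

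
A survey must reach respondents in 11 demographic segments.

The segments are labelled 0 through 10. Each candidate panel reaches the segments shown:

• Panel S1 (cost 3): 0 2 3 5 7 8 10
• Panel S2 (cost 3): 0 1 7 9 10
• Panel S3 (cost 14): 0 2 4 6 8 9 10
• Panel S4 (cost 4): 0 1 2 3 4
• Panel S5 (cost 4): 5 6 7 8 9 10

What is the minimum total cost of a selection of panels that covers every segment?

S4, S5 together cover every segment (S4 ∪ S5 = {0, 1, 2, 3, 4, 5, 6, 7, 8, 9, 10}); total cost 4 + 4 = 8.
The greedy pick S1, S2, S4, S5 costs 14; no covering selection beats 8.

8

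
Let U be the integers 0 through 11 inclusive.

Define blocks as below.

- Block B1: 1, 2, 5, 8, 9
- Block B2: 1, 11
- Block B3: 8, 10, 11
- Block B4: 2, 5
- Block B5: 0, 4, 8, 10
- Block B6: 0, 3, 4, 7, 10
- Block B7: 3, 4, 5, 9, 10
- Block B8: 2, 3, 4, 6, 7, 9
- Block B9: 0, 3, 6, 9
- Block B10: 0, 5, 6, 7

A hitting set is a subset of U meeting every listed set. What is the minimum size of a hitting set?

Take H = {0, 2, 10, 11}. Each listed block contains at least one of these, so H is a hitting set of size 4.
No choice of 3 points meets every block, so 4 is the minimum.

4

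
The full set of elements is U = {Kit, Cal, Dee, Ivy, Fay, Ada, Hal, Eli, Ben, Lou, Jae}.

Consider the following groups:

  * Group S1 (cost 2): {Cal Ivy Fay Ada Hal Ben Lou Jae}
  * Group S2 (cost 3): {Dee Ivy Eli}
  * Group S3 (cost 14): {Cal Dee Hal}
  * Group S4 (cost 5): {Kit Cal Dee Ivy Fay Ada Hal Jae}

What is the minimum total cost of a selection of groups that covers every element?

S1, S2, S4 together cover every element (S1 ∪ S2 ∪ S4 = {Kit, Cal, Dee, Ivy, Fay, Ada, Hal, Eli, Ben, Lou, Jae}); total cost 2 + 3 + 5 = 10.
No covering selection has total cost below 10.

10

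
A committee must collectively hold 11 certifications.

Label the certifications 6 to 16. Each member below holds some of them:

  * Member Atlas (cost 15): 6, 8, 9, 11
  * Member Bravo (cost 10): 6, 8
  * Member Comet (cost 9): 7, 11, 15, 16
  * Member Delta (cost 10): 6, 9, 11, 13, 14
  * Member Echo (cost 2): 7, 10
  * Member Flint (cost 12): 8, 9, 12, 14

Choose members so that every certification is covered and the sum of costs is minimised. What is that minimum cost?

Comet, Delta, Echo, Flint together cover every certification (Comet ∪ Delta ∪ Echo ∪ Flint = {6, 7, 8, 9, 10, 11, 12, 13, 14, 15, 16}); total cost 9 + 10 + 2 + 12 = 33.
No covering selection has total cost below 33.

33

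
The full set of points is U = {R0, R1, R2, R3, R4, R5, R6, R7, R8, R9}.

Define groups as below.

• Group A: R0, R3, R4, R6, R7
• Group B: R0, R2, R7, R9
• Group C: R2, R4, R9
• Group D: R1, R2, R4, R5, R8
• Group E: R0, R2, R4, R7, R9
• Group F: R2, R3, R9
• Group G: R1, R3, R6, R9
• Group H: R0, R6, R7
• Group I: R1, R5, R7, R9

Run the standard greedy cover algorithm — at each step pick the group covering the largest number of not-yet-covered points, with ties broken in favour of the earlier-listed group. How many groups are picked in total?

Greedy: pick A (covers 5 new) → pick D (covers 4 new) → pick B (covers 1 new). Total picks: 3.

3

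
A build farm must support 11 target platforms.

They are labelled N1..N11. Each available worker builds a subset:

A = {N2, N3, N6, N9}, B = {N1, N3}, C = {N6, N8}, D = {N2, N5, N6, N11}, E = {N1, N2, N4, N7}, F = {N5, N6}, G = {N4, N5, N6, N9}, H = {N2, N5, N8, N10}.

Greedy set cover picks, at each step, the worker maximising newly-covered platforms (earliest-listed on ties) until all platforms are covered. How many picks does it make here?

4

Greedy: pick A (covers 4 new) → pick E (covers 3 new) → pick H (covers 3 new) → pick D (covers 1 new). Total picks: 4.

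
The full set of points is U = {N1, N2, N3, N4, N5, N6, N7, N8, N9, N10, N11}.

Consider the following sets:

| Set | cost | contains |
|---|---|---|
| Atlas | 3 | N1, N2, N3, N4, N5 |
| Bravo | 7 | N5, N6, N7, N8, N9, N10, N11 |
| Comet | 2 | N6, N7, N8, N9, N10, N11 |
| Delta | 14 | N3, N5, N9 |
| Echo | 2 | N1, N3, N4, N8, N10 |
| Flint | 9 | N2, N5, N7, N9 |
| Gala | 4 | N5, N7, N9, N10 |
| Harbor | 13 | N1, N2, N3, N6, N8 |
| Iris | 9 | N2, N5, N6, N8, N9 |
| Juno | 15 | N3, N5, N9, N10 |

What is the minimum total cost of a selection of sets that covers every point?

5

Atlas, Comet together cover every point (Atlas ∪ Comet = {N1, N2, N3, N4, N5, N6, N7, N8, N9, N10, N11}); total cost 3 + 2 = 5.
No covering selection has total cost below 5.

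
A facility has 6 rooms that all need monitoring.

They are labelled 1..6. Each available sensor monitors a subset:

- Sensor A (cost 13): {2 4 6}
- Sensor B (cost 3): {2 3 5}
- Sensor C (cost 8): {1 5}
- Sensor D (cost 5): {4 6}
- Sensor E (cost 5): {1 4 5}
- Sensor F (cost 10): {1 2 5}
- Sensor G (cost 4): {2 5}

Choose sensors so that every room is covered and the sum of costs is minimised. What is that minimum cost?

B, D, E together cover every room (B ∪ D ∪ E = {1, 2, 3, 4, 5, 6}); total cost 3 + 5 + 5 = 13.
No covering selection has total cost below 13.

13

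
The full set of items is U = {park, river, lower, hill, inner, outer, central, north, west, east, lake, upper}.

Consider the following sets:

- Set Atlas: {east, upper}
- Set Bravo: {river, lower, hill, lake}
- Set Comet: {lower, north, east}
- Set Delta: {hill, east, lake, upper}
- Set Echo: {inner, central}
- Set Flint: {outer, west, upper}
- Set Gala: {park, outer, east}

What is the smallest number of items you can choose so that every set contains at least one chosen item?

The 4 items {lower, inner, outer, upper} hit every set.
No choice of 3 items meets every set, so 4 is the minimum.

4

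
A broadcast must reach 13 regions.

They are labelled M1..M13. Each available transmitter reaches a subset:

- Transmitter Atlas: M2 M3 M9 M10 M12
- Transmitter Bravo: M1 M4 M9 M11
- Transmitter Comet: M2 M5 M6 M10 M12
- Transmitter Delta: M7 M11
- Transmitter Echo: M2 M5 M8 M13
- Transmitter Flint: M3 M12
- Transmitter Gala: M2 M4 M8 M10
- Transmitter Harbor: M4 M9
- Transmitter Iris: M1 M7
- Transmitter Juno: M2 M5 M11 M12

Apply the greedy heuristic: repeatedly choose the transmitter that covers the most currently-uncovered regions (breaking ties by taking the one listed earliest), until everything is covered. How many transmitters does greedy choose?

Greedy: pick Atlas (covers 5 new) → pick Bravo (covers 3 new) → pick Echo (covers 3 new) → pick Comet (covers 1 new) → pick Delta (covers 1 new). Total picks: 5.

5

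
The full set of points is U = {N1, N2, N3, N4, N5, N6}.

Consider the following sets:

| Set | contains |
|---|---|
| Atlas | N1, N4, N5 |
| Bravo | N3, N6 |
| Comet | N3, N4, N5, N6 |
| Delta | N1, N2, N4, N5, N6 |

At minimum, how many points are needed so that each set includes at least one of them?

The 2 points {N3, N5} hit every set.
The sets Atlas, Bravo are pairwise disjoint, so any hitting set needs a separate point for each — at least 2. Hence 2 is optimal.

2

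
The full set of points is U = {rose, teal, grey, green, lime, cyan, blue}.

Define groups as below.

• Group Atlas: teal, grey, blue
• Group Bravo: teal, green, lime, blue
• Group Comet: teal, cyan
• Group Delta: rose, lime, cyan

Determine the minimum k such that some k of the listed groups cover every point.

Take {Atlas, Bravo, Delta}. Their union is {rose, teal, grey, green, lime, cyan, blue}, which is all 7 points.
Only Delta contains rose, so Delta is forced; the remaining 4 points need at least 2 more groups (each remaining group adds at most 3) — so at least 3 groups are needed, and 3 is optimal.

3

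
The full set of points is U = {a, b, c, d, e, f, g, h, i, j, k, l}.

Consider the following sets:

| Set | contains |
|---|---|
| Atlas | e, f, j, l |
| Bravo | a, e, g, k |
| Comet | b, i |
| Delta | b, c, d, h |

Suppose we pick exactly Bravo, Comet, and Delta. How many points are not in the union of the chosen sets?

Union of Bravo, Comet, Delta = {a, b, c, d, e, g, h, i, k}.
Not covered: f, j, l — 3 points.

3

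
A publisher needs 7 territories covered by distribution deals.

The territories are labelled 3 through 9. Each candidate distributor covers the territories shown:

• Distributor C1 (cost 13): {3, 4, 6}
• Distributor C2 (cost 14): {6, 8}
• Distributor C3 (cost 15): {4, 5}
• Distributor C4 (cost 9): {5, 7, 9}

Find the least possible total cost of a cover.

C1, C2, C4 together cover every territory (C1 ∪ C2 ∪ C4 = {3, 4, 5, 6, 7, 8, 9}); total cost 13 + 14 + 9 = 36.
No covering selection has total cost below 36.

36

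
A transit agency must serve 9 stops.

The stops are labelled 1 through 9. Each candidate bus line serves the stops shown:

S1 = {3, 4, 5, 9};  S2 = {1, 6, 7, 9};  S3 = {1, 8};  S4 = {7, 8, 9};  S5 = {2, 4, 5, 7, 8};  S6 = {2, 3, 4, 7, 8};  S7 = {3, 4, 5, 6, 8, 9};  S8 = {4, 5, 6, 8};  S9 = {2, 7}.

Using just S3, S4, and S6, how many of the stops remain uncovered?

2

Union of S3, S4, S6 = {1, 2, 3, 4, 7, 8, 9}.
Not covered: 5, 6 — 2 stops.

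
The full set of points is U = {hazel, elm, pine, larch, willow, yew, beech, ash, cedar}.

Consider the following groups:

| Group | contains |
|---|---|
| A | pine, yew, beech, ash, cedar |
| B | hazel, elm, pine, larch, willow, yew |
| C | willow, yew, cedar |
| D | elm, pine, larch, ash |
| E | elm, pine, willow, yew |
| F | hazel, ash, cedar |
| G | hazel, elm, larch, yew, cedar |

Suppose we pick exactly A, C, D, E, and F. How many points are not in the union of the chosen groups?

0

Union of A, C, D, E, F = {hazel, elm, pine, larch, willow, yew, beech, ash, cedar} — that's every point, so 0 are uncovered.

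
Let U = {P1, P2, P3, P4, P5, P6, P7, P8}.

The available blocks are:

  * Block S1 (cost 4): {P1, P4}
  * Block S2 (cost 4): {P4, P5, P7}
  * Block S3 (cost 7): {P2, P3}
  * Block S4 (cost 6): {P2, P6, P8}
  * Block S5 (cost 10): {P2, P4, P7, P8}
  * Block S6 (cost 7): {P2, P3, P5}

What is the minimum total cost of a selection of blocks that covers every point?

21

S1, S2, S4, S6 together cover every point (S1 ∪ S2 ∪ S4 ∪ S6 = {P1, P2, P3, P4, P5, P6, P7, P8}); total cost 4 + 4 + 6 + 7 = 21.
No covering selection has total cost below 21.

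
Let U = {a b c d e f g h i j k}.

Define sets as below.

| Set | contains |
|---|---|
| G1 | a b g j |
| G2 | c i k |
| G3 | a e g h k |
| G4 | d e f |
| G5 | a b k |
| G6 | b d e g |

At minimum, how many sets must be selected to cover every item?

G1 and G2 and G3 and G4 together: G1 ∪ G2 ∪ G3 ∪ G4 = {a, b, c, d, e, f, g, h, i, j, k} — every item is covered.
Only G3 contains h, so G3 is forced; the remaining 6 items need at least 3 more sets (each remaining set adds at most 2) — so at least 4 sets are needed, and 4 is optimal.

4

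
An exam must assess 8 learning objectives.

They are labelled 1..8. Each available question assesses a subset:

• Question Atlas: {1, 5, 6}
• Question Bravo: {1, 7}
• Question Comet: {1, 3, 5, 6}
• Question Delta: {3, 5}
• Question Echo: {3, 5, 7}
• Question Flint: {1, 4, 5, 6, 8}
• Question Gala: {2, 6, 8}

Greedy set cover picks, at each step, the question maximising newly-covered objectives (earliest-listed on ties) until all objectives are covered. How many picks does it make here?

3

Greedy: pick Flint (covers 5 new) → pick Echo (covers 2 new) → pick Gala (covers 1 new). Total picks: 3.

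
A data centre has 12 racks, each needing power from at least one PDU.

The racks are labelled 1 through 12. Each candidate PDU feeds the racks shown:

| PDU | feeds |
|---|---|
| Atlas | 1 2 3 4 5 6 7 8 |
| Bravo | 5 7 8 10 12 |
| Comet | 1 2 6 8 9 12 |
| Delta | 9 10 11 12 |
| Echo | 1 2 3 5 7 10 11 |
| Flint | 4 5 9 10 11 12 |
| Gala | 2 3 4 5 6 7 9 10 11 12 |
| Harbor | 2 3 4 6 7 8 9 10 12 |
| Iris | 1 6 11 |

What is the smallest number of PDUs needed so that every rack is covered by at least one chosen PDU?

2

Atlas and Gala together: Atlas ∪ Gala = {1, 2, 3, 4, 5, 6, 7, 8, 9, 10, 11, 12} — every rack is covered.
No single PDU has all 12 racks (the largest, Gala, has 10), so 2 is optimal.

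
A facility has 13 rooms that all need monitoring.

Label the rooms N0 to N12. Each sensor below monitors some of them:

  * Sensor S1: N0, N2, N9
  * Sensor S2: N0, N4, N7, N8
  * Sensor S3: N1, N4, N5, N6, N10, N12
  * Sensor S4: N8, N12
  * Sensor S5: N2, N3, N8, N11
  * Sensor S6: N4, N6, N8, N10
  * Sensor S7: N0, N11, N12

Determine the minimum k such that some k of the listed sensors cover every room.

Take {S1, S2, S3, S5}. Their union is {N0, N1, N2, N3, N4, N5, N6, N7, N8, N9, N10, N11, N12}, which is all 13 rooms.
No 3 of the 7 sensors cover everything (all 35 combinations miss at least one room), so 4 is optimal.

4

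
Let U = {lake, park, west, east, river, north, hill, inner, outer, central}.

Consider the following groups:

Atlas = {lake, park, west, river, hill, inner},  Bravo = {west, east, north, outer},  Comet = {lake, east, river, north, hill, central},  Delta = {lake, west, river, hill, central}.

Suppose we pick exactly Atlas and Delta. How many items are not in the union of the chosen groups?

3

Union of Atlas, Delta = {lake, park, west, river, hill, inner, central}.
Not covered: east, north, outer — 3 items.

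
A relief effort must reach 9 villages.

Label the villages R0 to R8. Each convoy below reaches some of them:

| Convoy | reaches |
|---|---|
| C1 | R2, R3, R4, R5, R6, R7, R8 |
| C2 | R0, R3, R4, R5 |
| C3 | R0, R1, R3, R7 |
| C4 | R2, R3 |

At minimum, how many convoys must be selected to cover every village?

2

C1 and C3 together: C1 ∪ C3 = {R0, R1, R2, R3, R4, R5, R6, R7, R8} — every village is covered.
No single convoy has all 9 villages (the largest, C1, has 7), so 2 is optimal.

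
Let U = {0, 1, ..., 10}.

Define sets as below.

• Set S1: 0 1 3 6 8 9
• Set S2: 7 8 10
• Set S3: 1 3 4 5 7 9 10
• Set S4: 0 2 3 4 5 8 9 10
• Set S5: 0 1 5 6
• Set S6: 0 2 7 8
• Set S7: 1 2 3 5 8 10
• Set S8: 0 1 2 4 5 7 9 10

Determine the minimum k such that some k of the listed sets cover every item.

2

Take {S1, S8}. Their union is {0, 1, 2, 3, 4, 5, 6, 7, 8, 9, 10}, which is all 11 items.
No single set has all 11 items (the largest, S4, has 8), so 2 is optimal.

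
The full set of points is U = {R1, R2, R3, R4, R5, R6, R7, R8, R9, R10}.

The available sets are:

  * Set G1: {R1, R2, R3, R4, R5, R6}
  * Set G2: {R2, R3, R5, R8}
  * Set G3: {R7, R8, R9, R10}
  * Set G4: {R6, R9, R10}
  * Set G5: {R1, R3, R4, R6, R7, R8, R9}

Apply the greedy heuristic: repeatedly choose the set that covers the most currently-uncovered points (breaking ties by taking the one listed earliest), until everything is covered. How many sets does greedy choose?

3

Greedy: pick G5 (covers 7 new) → pick G1 (covers 2 new) → pick G3 (covers 1 new). Total picks: 3.
(The true minimum cover uses only 2 sets, so greedy is not optimal here.)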